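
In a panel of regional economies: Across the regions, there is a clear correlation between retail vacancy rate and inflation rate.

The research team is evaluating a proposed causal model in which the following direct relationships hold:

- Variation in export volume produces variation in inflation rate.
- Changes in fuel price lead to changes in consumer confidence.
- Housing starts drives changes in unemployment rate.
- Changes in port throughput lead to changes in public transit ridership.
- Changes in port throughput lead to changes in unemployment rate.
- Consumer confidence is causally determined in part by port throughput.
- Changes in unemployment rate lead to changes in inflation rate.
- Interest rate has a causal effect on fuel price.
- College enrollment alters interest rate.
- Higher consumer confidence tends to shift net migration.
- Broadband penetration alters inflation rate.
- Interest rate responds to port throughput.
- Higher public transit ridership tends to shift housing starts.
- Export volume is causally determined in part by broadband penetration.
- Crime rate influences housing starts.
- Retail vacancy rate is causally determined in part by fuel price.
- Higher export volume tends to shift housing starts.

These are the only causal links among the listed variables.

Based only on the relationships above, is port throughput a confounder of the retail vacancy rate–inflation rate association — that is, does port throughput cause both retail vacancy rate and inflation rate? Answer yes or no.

yes

Port throughput has a causal path to retail vacancy rate (port throughput → interest rate → fuel price → retail vacancy rate) and to inflation rate (port throughput → unemployment rate → inflation rate), so it is a common cause of both — a confounder.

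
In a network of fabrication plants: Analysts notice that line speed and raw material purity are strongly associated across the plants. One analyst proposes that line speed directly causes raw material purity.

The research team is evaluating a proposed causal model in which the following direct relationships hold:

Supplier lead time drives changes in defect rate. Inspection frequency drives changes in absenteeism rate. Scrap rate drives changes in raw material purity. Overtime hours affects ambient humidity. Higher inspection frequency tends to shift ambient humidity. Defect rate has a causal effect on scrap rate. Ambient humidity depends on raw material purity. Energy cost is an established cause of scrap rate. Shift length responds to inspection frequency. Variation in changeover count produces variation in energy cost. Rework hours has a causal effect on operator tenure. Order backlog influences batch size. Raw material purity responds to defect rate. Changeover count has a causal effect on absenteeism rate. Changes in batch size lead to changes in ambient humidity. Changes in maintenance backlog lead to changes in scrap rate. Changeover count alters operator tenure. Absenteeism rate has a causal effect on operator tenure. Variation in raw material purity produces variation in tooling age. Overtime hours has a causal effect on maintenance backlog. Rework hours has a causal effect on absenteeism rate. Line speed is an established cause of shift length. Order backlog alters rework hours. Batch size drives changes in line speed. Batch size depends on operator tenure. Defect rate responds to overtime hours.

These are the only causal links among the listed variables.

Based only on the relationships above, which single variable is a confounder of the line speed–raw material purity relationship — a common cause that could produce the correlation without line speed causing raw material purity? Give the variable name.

changeover count

Changeover count has a causal path to line speed (changeover count → operator tenure → batch size → line speed) and a separate causal path to raw material purity (changeover count → energy cost → scrap rate → raw material purity), so it is a common cause of both.
No stated relationship gives line speed a causal route to raw material purity, so the correlation is explained by the shared upstream cause rather than a direct effect.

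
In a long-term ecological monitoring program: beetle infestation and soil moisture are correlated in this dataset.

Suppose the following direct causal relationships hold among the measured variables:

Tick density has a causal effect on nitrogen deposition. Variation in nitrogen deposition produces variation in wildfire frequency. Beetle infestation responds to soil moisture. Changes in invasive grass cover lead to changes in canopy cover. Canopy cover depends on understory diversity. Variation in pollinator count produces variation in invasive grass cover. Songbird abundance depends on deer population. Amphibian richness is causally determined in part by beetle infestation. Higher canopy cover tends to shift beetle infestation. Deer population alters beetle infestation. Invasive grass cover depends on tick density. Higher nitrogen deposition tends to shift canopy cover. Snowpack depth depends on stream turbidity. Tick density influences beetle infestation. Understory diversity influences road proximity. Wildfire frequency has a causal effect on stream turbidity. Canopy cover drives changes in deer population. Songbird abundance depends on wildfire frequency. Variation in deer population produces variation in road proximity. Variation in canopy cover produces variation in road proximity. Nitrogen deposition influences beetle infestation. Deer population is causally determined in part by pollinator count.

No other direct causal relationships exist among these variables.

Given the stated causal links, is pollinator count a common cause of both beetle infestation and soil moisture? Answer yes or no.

Pollinator count has no stated causal path to soil moisture. A confounder must cause both variables, so pollinator count does not qualify.

no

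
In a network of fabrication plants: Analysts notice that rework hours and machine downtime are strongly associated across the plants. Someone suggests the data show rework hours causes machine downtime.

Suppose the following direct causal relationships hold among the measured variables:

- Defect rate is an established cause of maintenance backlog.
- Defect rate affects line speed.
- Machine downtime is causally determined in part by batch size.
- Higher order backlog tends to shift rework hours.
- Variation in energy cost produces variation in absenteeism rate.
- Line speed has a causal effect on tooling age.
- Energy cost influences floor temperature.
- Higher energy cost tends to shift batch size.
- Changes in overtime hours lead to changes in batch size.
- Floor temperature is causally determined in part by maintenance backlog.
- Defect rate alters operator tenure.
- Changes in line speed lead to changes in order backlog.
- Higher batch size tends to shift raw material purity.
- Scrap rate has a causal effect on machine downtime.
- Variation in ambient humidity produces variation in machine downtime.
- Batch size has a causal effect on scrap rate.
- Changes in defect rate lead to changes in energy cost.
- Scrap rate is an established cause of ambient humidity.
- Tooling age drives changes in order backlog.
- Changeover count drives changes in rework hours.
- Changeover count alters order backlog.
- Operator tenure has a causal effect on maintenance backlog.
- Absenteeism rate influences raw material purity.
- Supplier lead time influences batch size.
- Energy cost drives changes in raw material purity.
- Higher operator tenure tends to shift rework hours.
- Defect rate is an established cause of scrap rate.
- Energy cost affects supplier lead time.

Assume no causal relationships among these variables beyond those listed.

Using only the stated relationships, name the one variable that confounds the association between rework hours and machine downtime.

Defect rate has a causal path to rework hours (defect rate → operator tenure → rework hours) and a separate causal path to machine downtime (defect rate → scrap rate → machine downtime), so it is a common cause of both.
No stated relationship gives rework hours a causal route to machine downtime, so the correlation is explained by the shared upstream cause rather than a direct effect.

defect rate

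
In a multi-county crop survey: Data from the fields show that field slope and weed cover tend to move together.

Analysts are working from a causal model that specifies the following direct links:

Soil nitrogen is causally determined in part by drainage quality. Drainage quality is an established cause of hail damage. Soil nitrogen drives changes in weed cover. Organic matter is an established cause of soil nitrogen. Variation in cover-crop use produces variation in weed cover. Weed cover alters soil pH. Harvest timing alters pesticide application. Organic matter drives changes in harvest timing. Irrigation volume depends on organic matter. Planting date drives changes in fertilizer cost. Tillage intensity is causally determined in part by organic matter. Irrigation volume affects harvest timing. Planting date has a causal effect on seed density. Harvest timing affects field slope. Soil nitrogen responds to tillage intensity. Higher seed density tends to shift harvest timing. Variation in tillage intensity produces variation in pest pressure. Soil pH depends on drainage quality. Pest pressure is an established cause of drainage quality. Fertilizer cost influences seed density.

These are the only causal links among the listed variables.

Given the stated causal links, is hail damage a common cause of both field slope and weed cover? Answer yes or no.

no

Hail damage has no stated causal path to either field slope or weed cover. A confounder must cause both variables, so hail damage does not qualify.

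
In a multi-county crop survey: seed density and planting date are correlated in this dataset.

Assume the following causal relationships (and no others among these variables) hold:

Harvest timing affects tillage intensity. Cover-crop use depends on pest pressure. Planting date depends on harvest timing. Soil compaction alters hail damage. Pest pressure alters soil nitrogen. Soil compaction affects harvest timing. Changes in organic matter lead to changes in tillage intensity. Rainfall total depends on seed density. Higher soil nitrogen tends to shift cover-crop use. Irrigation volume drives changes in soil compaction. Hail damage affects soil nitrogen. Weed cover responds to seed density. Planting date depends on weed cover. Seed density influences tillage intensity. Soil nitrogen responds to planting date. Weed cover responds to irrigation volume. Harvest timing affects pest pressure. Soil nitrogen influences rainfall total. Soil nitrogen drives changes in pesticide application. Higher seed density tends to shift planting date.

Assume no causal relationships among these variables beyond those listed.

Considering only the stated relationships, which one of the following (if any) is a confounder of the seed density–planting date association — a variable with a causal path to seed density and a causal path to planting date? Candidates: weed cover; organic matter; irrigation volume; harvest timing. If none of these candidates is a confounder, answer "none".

None of the listed candidates has causal paths to both seed density and planting date in the stated relationships, so none is a common cause.

none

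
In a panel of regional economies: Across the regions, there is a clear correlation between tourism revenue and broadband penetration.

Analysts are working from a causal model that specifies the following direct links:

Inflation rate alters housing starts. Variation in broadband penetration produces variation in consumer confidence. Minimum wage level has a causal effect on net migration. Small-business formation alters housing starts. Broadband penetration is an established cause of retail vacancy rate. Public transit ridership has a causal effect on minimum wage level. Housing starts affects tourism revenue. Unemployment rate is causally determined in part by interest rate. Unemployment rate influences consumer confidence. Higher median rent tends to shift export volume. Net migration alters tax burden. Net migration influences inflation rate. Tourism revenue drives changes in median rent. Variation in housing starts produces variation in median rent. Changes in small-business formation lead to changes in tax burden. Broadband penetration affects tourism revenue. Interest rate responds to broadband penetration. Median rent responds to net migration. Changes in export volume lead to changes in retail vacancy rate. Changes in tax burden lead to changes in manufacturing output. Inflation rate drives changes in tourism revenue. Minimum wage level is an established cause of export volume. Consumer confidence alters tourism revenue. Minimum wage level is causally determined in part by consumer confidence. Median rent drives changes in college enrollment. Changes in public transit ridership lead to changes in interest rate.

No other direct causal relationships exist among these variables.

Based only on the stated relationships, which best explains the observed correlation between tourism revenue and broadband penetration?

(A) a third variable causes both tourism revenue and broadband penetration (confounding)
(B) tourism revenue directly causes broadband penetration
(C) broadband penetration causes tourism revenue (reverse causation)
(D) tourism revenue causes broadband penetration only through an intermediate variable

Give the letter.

The stated link runs broadband penetration → tourism revenue; tourism revenue has no causal path to broadband penetration. No variable causes both, so confounding is ruled out. The correlation reflects reverse causation.

C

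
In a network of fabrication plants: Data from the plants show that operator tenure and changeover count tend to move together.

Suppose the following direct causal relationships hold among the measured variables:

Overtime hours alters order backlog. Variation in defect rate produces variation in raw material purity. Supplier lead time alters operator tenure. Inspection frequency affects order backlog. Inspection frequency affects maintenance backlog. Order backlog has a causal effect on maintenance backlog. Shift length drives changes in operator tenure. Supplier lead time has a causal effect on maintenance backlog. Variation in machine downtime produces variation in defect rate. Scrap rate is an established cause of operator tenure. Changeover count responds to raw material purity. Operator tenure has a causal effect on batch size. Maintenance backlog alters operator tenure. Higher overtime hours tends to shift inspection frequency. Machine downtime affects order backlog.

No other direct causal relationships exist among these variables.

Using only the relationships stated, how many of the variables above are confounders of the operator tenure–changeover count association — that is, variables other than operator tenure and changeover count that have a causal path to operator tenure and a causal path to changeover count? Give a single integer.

The common causes are: machine downtime (to operator tenure via machine downtime → order backlog → maintenance backlog → operator tenure; to changeover count via machine downtime → defect rate → raw material purity → changeover count).
Every other variable lacks a causal path to at least one of operator tenure and changeover count.

1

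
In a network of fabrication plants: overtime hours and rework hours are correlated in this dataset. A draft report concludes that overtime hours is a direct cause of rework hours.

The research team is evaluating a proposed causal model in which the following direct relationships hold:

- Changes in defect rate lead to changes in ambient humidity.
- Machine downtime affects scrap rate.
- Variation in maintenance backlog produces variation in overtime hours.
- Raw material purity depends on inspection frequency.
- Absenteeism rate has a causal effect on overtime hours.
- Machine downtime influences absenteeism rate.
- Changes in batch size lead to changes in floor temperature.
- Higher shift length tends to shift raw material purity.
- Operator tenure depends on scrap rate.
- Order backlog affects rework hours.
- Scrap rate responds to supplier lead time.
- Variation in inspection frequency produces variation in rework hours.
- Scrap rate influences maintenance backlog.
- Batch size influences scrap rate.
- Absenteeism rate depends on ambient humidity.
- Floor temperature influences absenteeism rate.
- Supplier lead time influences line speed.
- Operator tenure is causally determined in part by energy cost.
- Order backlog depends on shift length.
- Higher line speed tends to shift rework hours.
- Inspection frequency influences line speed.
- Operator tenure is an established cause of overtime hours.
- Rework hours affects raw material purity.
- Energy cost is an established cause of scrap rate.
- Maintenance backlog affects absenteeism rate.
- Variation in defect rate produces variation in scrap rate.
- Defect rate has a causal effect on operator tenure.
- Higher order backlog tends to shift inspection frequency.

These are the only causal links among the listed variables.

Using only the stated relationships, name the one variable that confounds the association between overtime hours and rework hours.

Supplier lead time has a causal path to overtime hours (supplier lead time → scrap rate → operator tenure → overtime hours) and a separate causal path to rework hours (supplier lead time → line speed → rework hours), so it is a common cause of both.
No stated relationship gives overtime hours a causal route to rework hours, so the correlation is explained by the shared upstream cause rather than a direct effect.

supplier lead time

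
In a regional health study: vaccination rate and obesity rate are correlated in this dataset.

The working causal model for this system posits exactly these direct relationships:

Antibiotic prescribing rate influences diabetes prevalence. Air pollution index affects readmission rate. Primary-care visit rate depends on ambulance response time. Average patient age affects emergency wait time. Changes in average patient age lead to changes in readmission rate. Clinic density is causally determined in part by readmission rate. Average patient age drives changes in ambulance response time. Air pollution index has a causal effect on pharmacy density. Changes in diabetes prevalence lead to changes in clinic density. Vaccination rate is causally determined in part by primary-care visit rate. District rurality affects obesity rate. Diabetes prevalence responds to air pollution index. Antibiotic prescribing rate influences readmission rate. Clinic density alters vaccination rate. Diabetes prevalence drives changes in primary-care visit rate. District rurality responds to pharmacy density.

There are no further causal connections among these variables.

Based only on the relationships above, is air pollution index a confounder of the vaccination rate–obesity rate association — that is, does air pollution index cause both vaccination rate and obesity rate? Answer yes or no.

Air pollution index has a causal path to vaccination rate (air pollution index → readmission rate → clinic density → vaccination rate) and to obesity rate (air pollution index → pharmacy density → district rurality → obesity rate), so it is a common cause of both — a confounder.

yes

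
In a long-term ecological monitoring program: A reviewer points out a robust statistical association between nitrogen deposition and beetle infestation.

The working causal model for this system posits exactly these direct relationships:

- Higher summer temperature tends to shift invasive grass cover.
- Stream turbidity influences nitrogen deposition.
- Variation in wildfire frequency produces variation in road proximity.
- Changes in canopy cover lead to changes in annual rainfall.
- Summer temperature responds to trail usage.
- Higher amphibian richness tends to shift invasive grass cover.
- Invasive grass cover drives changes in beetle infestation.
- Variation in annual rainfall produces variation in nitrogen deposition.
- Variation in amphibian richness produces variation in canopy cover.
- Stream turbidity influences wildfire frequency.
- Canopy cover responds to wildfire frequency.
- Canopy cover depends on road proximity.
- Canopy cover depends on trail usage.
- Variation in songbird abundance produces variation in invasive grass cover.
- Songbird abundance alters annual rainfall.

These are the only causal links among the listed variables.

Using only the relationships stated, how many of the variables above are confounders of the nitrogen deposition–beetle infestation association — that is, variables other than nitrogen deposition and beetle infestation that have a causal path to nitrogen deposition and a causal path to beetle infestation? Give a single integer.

The common causes are: amphibian richness (to nitrogen deposition via amphibian richness → canopy cover → annual rainfall → nitrogen deposition; to beetle infestation via amphibian richness → invasive grass cover → beetle infestation); songbird abundance (to nitrogen deposition via songbird abundance → annual rainfall → nitrogen deposition; to beetle infestation via songbird abundance → invasive grass cover → beetle infestation); trail usage (to nitrogen deposition via trail usage → canopy cover → annual rainfall → nitrogen deposition; to beetle infestation via trail usage → summer temperature → invasive grass cover → beetle infestation).
Every other variable lacks a causal path to at least one of nitrogen deposition and beetle infestation.

3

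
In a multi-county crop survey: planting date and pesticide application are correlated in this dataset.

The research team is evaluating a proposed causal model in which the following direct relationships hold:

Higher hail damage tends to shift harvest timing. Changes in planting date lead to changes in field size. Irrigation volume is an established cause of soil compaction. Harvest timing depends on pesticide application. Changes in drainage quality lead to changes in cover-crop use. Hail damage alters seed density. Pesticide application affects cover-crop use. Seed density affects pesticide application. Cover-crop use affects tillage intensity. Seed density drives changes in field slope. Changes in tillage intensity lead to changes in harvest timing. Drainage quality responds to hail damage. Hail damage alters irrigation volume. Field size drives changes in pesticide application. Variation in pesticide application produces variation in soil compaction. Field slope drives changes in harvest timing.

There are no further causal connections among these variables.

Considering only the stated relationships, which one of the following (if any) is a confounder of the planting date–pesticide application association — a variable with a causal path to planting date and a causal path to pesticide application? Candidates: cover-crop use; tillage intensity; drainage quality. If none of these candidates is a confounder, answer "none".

None of the listed candidates has causal paths to both planting date and pesticide application in the stated relationships, so none is a common cause.

none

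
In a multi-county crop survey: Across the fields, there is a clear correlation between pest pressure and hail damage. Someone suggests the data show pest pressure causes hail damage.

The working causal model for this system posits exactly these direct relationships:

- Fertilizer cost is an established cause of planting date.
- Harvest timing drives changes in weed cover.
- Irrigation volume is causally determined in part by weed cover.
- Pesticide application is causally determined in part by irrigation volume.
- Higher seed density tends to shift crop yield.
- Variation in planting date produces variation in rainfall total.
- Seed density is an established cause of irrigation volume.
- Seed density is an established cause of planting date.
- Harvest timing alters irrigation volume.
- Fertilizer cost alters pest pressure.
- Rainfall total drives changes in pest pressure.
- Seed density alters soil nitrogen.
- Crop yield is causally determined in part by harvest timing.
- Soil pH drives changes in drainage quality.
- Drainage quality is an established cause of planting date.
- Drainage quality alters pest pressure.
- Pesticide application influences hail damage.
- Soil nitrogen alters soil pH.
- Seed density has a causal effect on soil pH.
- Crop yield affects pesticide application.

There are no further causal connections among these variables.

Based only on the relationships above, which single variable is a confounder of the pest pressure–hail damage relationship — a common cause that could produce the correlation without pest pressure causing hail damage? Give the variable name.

seed density

Seed density has a causal path to pest pressure (seed density → planting date → rainfall total → pest pressure) and a separate causal path to hail damage (seed density → crop yield → pesticide application → hail damage), so it is a common cause of both.
No stated relationship gives pest pressure a causal route to hail damage, so the correlation is explained by the shared upstream cause rather than a direct effect.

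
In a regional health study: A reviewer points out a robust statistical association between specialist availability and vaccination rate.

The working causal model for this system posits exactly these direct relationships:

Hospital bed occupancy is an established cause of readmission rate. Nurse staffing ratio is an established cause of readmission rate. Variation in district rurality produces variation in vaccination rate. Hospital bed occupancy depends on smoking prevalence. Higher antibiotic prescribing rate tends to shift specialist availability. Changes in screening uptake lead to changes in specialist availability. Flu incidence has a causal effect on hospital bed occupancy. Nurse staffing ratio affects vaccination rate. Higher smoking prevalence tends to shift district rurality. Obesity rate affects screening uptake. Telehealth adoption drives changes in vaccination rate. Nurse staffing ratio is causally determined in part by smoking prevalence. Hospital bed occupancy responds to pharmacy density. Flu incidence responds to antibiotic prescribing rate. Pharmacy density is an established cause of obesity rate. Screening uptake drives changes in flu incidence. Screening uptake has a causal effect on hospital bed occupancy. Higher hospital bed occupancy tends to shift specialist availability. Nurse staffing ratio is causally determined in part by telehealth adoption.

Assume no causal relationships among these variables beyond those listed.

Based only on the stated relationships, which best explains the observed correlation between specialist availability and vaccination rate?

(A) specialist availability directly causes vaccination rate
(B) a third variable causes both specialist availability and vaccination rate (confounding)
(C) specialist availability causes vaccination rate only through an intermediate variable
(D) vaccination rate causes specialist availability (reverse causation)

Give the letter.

B

Smoking prevalence causes specialist availability (smoking prevalence → hospital bed occupancy → specialist availability) and vaccination rate (smoking prevalence → nurse staffing ratio → vaccination rate) — a common cause creating the correlation.
There is no stated path from specialist availability to vaccination rate or from vaccination rate to specialist availability, so neither direct nor reverse causation applies.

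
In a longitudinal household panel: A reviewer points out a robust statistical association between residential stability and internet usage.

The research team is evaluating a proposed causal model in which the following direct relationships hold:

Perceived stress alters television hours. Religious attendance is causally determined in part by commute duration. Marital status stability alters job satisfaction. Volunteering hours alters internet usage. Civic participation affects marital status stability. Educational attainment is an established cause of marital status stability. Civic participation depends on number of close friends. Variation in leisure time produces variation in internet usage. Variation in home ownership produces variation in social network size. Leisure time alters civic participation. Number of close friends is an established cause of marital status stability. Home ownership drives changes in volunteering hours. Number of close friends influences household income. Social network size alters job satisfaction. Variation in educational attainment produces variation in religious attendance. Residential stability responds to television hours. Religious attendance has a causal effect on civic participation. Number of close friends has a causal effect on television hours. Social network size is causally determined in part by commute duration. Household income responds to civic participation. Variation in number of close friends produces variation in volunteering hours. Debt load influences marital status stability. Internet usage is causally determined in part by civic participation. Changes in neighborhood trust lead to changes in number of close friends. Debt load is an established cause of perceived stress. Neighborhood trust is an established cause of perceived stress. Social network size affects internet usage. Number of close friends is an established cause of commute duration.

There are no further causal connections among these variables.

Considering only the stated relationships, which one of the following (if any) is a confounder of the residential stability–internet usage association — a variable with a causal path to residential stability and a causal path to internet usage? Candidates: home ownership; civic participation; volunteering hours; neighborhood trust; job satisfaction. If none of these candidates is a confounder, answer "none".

neighborhood trust

Neighborhood trust causes residential stability (neighborhood trust → perceived stress → television hours → residential stability) and also causes internet usage (neighborhood trust → number of close friends → volunteering hours → internet usage); it is a common cause of both.
Each of the other candidates lacks a causal path to at least one of residential stability and internet usage, so they do not confound the relationship.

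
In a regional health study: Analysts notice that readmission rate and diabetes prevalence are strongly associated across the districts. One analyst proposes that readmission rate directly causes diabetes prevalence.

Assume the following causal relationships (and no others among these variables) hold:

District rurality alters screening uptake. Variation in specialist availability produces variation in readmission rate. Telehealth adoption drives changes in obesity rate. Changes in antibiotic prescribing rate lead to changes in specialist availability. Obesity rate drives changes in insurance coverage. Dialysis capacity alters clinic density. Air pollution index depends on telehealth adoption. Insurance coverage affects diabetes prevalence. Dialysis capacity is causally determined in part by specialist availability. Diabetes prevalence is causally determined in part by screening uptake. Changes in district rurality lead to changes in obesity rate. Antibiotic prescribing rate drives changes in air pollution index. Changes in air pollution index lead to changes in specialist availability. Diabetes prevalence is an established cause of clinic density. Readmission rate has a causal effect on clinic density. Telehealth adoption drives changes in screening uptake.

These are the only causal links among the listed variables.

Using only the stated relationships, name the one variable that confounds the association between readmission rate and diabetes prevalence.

telehealth adoption

Telehealth adoption has a causal path to readmission rate (telehealth adoption → air pollution index → specialist availability → readmission rate) and a separate causal path to diabetes prevalence (telehealth adoption → screening uptake → diabetes prevalence), so it is a common cause of both.
No stated relationship gives readmission rate a causal route to diabetes prevalence, so the correlation is explained by the shared upstream cause rather than a direct effect.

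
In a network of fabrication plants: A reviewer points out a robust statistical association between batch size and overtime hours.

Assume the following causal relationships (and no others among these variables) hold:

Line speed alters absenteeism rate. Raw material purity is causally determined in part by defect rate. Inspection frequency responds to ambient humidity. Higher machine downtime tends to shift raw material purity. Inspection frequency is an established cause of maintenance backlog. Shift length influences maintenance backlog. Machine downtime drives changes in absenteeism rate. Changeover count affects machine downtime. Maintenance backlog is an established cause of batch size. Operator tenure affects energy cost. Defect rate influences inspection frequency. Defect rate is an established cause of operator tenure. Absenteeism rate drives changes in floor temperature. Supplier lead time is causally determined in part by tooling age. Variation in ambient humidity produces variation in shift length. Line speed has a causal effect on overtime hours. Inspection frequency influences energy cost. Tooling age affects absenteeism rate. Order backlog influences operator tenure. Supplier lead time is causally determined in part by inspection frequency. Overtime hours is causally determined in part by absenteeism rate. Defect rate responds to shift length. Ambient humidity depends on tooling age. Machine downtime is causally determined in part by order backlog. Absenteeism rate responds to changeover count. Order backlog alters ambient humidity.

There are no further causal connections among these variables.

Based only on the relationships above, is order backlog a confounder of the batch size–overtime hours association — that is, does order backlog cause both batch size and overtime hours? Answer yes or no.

Order backlog has a causal path to batch size (order backlog → ambient humidity → shift length → maintenance backlog → batch size) and to overtime hours (order backlog → machine downtime → absenteeism rate → overtime hours), so it is a common cause of both — a confounder.

yes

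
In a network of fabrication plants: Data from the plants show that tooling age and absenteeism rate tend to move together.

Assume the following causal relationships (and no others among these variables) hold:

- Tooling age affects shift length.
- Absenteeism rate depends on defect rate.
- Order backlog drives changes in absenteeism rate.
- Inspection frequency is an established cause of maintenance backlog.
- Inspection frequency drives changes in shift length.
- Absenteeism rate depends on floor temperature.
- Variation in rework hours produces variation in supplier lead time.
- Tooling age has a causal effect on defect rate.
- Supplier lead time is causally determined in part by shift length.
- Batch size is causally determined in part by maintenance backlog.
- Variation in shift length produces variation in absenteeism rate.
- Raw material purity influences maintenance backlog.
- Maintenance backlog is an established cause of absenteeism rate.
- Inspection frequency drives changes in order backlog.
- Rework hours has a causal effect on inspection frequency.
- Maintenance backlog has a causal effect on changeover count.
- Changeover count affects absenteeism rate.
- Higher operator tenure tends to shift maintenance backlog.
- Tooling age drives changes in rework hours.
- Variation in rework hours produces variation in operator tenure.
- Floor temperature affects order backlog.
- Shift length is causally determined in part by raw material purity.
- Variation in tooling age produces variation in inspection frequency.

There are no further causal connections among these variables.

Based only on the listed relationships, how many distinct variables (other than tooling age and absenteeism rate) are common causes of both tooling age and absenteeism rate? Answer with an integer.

No listed variable has a causal path to both tooling age and absenteeism rate, so there are no common causes.

0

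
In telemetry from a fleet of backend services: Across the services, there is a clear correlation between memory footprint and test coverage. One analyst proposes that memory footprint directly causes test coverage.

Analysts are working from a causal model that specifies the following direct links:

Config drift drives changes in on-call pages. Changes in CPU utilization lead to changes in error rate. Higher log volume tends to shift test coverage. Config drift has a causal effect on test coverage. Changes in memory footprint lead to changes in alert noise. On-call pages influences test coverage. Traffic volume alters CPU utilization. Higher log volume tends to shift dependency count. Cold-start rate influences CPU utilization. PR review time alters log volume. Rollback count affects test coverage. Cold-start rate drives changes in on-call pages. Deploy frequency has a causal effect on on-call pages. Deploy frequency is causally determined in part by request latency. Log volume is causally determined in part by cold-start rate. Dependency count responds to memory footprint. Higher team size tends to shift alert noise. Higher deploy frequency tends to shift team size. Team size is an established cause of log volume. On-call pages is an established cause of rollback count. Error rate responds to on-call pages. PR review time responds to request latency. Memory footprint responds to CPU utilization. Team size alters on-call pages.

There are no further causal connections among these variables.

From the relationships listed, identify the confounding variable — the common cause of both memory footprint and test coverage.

Cold-start rate has a causal path to memory footprint (cold-start rate → CPU utilization → memory footprint) and a separate causal path to test coverage (cold-start rate → on-call pages → test coverage), so it is a common cause of both.
No stated relationship gives memory footprint a causal route to test coverage, so the correlation is explained by the shared upstream cause rather than a direct effect.

cold-start rate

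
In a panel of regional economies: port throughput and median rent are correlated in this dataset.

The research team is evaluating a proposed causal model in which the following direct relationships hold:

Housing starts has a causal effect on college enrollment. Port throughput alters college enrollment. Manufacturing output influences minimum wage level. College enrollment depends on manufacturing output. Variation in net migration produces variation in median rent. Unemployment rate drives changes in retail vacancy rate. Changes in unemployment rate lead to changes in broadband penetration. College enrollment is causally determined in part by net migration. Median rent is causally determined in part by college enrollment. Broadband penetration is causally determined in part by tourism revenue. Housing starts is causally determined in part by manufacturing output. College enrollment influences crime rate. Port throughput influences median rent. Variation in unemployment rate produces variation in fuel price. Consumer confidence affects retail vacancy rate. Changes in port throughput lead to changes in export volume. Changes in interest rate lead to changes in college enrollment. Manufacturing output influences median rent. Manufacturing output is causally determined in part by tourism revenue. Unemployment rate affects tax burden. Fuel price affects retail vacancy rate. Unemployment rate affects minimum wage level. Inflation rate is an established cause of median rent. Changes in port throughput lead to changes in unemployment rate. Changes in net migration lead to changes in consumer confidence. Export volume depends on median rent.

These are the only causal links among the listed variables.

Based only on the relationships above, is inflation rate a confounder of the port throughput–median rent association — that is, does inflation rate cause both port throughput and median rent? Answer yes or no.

no

Inflation rate has no stated causal path to port throughput. A confounder must cause both variables, so inflation rate does not qualify.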